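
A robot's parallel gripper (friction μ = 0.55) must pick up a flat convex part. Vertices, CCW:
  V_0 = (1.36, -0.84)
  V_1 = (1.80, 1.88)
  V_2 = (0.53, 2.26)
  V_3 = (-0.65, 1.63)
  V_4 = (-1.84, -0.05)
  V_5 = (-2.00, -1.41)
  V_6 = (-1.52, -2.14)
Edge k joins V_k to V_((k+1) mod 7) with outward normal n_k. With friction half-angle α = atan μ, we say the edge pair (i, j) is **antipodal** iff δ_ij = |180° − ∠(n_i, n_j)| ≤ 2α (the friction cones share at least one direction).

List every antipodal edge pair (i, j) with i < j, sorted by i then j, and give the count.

count = 8; pairs: (0,2), (0,3), (0,4), (0,5), (1,5), (1,6), (2,6), (3,6)

α = atan 0.55 = 28.81°;  2α = 57.62°
n_0 = (+0.9872, -0.1597)
n_1 = (+0.2867, +0.9580)
n_2 = (-0.4710, +0.8821)
n_3 = (-0.8160, +0.5780)
n_4 = (-0.9932, +0.1168)
n_5 = (-0.8356, -0.5494)
n_6 = (+0.4114, -0.9114)
  (0,1): δ = 97.47°  ·
  (0,2): δ = 52.71°  ✓
  (0,3): δ = 26.12°  ✓
  (0,4): δ = 2.48°  ✓
  (0,5): δ = 42.52°  ✓
  (0,6): δ = 123.48°  ·
  (1,2): δ = 135.24°  ·
  (1,3): δ = 108.65°  ·
  (1,4): δ = 80.05°  ·
  (1,5): δ = 40.02°  ✓
  (1,6): δ = 40.95°  ✓
  (2,3): δ = 153.41°  ·
  (2,4): δ = 124.81°  ·
  (2,5): δ = 84.77°  ·
  (2,6): δ = 3.80°  ✓
  (3,4): δ = 151.40°  ·
  (3,5): δ = 111.36°  ·
  (3,6): δ = 30.39°  ✓
  (4,5): δ = 139.96°  ·
  (4,6): δ = 59.00°  ·
  (5,6): δ = 99.03°  ·
antipodal pairs: 8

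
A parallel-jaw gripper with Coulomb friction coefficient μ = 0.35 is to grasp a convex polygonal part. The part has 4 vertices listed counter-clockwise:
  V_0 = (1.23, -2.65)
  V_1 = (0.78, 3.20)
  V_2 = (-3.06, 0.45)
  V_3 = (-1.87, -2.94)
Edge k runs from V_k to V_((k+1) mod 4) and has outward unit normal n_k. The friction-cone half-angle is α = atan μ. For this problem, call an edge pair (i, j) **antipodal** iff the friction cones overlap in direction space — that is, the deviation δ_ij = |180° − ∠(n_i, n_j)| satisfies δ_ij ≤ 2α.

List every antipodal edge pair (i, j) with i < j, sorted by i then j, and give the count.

α = atan 0.35 = 19.29°;  2α = 38.58°
n_0 = (+0.9971, +0.0767)
n_1 = (-0.5822, +0.8130)
n_2 = (-0.9436, -0.3312)
n_3 = (+0.0931, -0.9957)
  (0,1): δ = 58.79°  ·
  (0,2): δ = 14.94°  ✓
  (0,3): δ = 90.95°  ·
  (1,2): δ = 106.27°  ·
  (1,3): δ = 30.26°  ✓
  (2,3): δ = 104.00°  ·
antipodal pairs: 2

count = 2; pairs: (0,2), (1,3)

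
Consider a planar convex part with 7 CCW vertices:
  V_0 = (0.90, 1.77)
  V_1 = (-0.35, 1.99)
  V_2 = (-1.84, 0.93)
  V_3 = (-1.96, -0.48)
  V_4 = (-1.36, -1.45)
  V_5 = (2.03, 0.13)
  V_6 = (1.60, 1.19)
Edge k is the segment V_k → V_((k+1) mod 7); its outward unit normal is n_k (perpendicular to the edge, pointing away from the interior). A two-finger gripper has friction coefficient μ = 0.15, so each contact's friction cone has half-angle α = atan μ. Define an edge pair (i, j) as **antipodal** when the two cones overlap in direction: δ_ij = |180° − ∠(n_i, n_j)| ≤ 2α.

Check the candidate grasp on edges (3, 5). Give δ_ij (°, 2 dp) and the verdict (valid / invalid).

α = atan 0.15 = 8.53°;  2α = 17.06°
edge 3: e_3 = (+0.60, -0.97);  n_3 = (-0.8505, -0.5261)
edge 5: e_5 = (-0.43, +1.06);  n_5 = (+0.9267, +0.3759)
∠(n_3, n_5) = 170.34°
δ = |180° − 170.34°| = 9.66°
9.66° ≤ 2α = 17.06°  →  valid

δ = 9.66°, valid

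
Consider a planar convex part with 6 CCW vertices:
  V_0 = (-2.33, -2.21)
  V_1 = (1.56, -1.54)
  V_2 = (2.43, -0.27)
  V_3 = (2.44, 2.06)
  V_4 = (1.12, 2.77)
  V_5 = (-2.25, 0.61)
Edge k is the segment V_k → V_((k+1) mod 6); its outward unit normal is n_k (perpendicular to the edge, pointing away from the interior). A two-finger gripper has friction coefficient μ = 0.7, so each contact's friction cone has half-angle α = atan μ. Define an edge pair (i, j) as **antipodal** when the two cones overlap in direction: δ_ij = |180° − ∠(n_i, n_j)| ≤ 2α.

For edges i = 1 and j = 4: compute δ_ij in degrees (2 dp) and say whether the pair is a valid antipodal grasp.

δ = 22.93°, valid

α = atan 0.7 = 34.99°;  2α = 69.98°
edge 1: e_1 = (+0.87, +1.27);  n_1 = (+0.8250, -0.5651)
edge 4: e_4 = (-3.37, -2.16);  n_4 = (-0.5396, +0.8419)
∠(n_1, n_4) = 157.07°
δ = |180° − 157.07°| = 22.93°
22.93° ≤ 2α = 69.98°  →  valid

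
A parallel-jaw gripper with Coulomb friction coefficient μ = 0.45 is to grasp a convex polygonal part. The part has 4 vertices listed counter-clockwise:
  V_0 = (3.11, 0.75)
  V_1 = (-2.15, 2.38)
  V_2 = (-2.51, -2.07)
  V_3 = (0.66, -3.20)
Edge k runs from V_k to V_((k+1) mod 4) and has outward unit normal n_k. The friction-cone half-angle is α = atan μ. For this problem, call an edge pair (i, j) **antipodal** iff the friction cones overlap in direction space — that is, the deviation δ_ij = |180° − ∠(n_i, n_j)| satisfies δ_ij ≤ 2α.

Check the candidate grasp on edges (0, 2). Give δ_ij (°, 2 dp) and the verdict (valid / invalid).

α = atan 0.45 = 24.23°;  2α = 48.46°
edge 0: e_0 = (-5.26, +1.63);  n_0 = (+0.2960, +0.9552)
edge 2: e_2 = (+3.17, -1.13);  n_2 = (-0.3358, -0.9419)
∠(n_0, n_2) = 177.60°
δ = |180° − 177.60°| = 2.40°
2.40° ≤ 2α = 48.46°  →  valid

δ = 2.40°, valid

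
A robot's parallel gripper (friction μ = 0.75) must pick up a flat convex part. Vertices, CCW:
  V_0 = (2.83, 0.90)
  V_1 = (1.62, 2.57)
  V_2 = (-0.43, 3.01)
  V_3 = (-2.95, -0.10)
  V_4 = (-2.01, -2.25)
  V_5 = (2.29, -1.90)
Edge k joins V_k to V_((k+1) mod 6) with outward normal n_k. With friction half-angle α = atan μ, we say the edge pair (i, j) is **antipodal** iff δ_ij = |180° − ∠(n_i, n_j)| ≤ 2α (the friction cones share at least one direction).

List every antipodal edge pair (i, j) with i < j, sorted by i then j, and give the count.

count = 7; pairs: (0,3), (0,4), (1,3), (1,4), (2,4), (2,5), (3,5)

α = atan 0.75 = 36.87°;  2α = 73.74°
n_0 = (+0.8098, +0.5867)
n_1 = (+0.2099, +0.9777)
n_2 = (-0.7770, +0.6296)
n_3 = (-0.9163, -0.4006)
n_4 = (+0.0811, -0.9967)
n_5 = (+0.9819, -0.1894)
  (0,1): δ = 138.04°  ·
  (0,2): δ = 74.94°  ·
  (0,3): δ = 12.31°  ✓
  (0,4): δ = 58.73°  ✓
  (0,5): δ = 133.16°  ·
  (1,2): δ = 116.90°  ·
  (1,3): δ = 54.27°  ✓
  (1,4): δ = 16.77°  ✓
  (1,5): δ = 91.20°  ·
  (2,3): δ = 117.37°  ·
  (2,4): δ = 46.33°  ✓
  (2,5): δ = 28.10°  ✓
  (3,4): δ = 108.96°  ·
  (3,5): δ = 34.53°  ✓
  (4,5): δ = 105.57°  ·
antipodal pairs: 7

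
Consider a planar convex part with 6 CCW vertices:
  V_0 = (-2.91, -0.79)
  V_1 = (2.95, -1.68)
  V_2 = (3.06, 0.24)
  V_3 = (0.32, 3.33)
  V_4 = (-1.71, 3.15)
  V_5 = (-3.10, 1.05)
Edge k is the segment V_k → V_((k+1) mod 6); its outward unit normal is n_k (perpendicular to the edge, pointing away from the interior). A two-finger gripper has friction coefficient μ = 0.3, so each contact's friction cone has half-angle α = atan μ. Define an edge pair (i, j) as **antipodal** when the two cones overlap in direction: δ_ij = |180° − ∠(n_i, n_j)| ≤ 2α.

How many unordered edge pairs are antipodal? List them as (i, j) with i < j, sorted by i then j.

count = 3; pairs: (0,3), (1,4), (1,5)

α = atan 0.3 = 16.70°;  2α = 33.40°
n_0 = (-0.1502, -0.9887)
n_1 = (+0.9984, -0.0572)
n_2 = (+0.7482, +0.6635)
n_3 = (-0.0883, +0.9961)
n_4 = (-0.8339, +0.5519)
n_5 = (-0.9947, -0.1027)
  (0,1): δ = 84.64°  ·
  (0,2): δ = 39.80°  ·
  (0,3): δ = 13.70°  ✓
  (0,4): δ = 65.14°  ·
  (0,5): δ = 104.53°  ·
  (1,2): δ = 135.16°  ·
  (1,3): δ = 81.65°  ·
  (1,4): δ = 30.22°  ✓
  (1,5): δ = 9.17°  ✓
  (2,3): δ = 126.50°  ·
  (2,4): δ = 75.07°  ·
  (2,5): δ = 35.67°  ·
  (3,4): δ = 128.57°  ·
  (3,5): δ = 89.17°  ·
  (4,5): δ = 140.60°  ·
antipodal pairs: 3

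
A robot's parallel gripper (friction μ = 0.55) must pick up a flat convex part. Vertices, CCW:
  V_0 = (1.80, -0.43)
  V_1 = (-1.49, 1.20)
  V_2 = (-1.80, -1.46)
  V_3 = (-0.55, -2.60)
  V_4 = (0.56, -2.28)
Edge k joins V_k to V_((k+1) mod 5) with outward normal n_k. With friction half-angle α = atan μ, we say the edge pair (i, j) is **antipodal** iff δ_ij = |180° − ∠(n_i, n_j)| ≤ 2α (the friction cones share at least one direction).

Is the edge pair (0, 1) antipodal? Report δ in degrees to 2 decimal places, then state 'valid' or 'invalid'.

δ = 70.29°, invalid

α = atan 0.55 = 28.81°;  2α = 57.62°
edge 0: e_0 = (-3.29, +1.63);  n_0 = (+0.4439, +0.8961)
edge 1: e_1 = (-0.31, -2.66);  n_1 = (-0.9933, +0.1158)
∠(n_0, n_1) = 109.71°
δ = |180° − 109.71°| = 70.29°
70.29° > 2α = 57.62°  →  invalid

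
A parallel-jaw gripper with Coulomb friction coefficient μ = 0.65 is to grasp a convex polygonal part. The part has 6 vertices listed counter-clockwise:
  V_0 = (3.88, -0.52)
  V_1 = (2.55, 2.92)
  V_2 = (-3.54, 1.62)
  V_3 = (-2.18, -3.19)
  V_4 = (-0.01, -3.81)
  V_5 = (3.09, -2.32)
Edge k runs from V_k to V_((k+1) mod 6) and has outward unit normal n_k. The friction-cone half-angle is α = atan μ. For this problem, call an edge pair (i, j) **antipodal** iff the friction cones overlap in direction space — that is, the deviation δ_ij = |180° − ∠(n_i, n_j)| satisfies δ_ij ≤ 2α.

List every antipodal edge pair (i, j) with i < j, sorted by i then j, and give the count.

count = 6; pairs: (0,2), (0,3), (1,3), (1,4), (1,5), (2,5)

α = atan 0.65 = 33.02°;  2α = 66.05°
n_0 = (+0.9327, +0.3606)
n_1 = (-0.2088, +0.9780)
n_2 = (-0.9623, -0.2721)
n_3 = (-0.2747, -0.9615)
n_4 = (+0.4332, -0.9013)
n_5 = (+0.9157, -0.4019)
  (0,1): δ = 99.09°  ·
  (0,2): δ = 5.35°  ✓
  (0,3): δ = 52.92°  ✓
  (0,4): δ = 94.53°  ·
  (0,5): δ = 135.17°  ·
  (1,2): δ = 86.26°  ·
  (1,3): δ = 28.00°  ✓
  (1,4): δ = 13.62°  ✓
  (1,5): δ = 54.25°  ✓
  (2,3): δ = 121.73°  ·
  (2,4): δ = 80.12°  ·
  (2,5): δ = 39.48°  ✓
  (3,4): δ = 138.38°  ·
  (3,5): δ = 97.75°  ·
  (4,5): δ = 139.37°  ·
antipodal pairs: 6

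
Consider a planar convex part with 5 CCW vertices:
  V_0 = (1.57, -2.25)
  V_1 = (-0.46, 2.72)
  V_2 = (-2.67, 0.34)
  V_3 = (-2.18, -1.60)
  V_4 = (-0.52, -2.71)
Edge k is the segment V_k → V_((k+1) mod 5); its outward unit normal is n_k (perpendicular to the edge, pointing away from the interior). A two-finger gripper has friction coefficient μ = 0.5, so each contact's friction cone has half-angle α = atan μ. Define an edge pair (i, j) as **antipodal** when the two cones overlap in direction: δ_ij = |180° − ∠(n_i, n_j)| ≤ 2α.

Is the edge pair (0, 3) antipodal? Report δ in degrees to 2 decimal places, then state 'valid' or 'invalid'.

δ = 34.01°, valid

α = atan 0.5 = 26.57°;  2α = 53.13°
edge 0: e_0 = (-2.03, +4.97);  n_0 = (+0.9258, +0.3781)
edge 3: e_3 = (+1.66, -1.11);  n_3 = (-0.5559, -0.8313)
∠(n_0, n_3) = 145.99°
δ = |180° − 145.99°| = 34.01°
34.01° ≤ 2α = 53.13°  →  valid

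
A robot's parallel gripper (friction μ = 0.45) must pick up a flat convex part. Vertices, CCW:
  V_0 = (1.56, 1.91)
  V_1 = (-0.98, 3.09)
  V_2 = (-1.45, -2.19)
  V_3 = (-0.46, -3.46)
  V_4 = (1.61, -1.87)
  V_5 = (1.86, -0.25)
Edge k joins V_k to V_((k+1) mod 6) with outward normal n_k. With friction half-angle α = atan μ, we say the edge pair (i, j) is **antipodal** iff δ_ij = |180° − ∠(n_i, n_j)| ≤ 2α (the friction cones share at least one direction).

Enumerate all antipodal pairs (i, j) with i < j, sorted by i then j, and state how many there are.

α = atan 0.45 = 24.23°;  2α = 48.46°
n_0 = (+0.4213, +0.9069)
n_1 = (-0.9961, +0.0887)
n_2 = (-0.7887, -0.6148)
n_3 = (+0.6092, -0.7931)
n_4 = (+0.9883, -0.1525)
n_5 = (+0.9905, +0.1376)
  (0,1): δ = 70.17°  ·
  (0,2): δ = 27.14°  ✓
  (0,3): δ = 62.45°  ·
  (0,4): δ = 106.15°  ·
  (0,5): δ = 122.83°  ·
  (1,2): δ = 136.98°  ·
  (1,3): δ = 47.38°  ✓
  (1,4): δ = 3.69°  ✓
  (1,5): δ = 12.99°  ✓
  (2,3): δ = 90.41°  ·
  (2,4): δ = 46.71°  ✓
  (2,5): δ = 30.03°  ✓
  (3,4): δ = 136.30°  ·
  (3,5): δ = 119.62°  ·
  (4,5): δ = 163.32°  ·
antipodal pairs: 6

count = 6; pairs: (0,2), (1,3), (1,4), (1,5), (2,4), (2,5)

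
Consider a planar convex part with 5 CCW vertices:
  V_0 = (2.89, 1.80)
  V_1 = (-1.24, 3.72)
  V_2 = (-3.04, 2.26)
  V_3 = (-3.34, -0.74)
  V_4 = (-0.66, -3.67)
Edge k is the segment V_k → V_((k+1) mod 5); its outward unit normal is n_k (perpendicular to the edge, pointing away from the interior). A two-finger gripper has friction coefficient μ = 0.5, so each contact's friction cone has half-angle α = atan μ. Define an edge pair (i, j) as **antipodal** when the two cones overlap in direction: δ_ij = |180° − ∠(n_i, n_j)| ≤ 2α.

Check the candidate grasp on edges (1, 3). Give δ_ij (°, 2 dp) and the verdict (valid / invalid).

δ = 86.60°, invalid

α = atan 0.5 = 26.57°;  2α = 53.13°
edge 1: e_1 = (-1.80, -1.46);  n_1 = (-0.6299, +0.7766)
edge 3: e_3 = (+2.68, -2.93);  n_3 = (-0.7379, -0.6749)
∠(n_1, n_3) = 93.40°
δ = |180° − 93.40°| = 86.60°
86.60° > 2α = 53.13°  →  invalid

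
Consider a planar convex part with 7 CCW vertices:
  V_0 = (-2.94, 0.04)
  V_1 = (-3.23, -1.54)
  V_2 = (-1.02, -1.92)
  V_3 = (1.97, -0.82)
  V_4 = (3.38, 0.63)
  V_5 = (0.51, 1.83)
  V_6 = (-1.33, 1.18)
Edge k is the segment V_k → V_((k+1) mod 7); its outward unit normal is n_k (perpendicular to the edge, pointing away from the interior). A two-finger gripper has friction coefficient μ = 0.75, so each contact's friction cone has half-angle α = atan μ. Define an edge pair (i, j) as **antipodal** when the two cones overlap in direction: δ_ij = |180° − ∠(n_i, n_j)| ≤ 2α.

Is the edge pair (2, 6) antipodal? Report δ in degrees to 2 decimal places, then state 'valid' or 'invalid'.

α = atan 0.75 = 36.87°;  2α = 73.74°
edge 2: e_2 = (+2.99, +1.10);  n_2 = (+0.3453, -0.9385)
edge 6: e_6 = (-1.61, -1.14);  n_6 = (-0.5779, +0.8161)
∠(n_2, n_6) = 164.90°
δ = |180° − 164.90°| = 15.10°
15.10° ≤ 2α = 73.74°  →  valid

δ = 15.10°, valid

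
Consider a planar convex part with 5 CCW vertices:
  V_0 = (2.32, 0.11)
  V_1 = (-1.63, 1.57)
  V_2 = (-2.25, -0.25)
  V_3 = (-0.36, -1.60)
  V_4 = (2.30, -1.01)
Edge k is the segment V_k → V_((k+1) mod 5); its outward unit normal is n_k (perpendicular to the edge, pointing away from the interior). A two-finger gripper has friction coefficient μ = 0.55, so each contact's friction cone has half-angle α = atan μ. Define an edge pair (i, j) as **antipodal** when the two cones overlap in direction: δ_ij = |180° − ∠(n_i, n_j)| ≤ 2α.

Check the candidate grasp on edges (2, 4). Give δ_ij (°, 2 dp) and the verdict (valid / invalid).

α = atan 0.55 = 28.81°;  2α = 57.62°
edge 2: e_2 = (+1.89, -1.35);  n_2 = (-0.5812, -0.8137)
edge 4: e_4 = (+0.02, +1.12);  n_4 = (+0.9998, -0.0179)
∠(n_2, n_4) = 124.51°
δ = |180° − 124.51°| = 55.49°
55.49° ≤ 2α = 57.62°  →  valid

δ = 55.49°, valid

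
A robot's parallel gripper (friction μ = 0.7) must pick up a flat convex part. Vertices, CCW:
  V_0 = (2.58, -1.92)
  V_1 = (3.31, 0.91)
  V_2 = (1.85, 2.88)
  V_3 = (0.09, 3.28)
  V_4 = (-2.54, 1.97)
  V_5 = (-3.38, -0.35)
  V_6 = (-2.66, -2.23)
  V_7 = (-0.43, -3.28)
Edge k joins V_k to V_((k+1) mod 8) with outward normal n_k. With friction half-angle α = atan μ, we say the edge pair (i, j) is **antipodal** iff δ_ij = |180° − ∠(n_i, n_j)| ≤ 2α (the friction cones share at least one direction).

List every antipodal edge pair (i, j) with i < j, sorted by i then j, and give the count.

α = atan 0.7 = 34.99°;  2α = 69.98°
n_0 = (+0.9683, -0.2498)
n_1 = (+0.8034, +0.5954)
n_2 = (+0.2216, +0.9751)
n_3 = (-0.4459, +0.8951)
n_4 = (-0.9403, +0.3404)
n_5 = (-0.9339, -0.3576)
n_6 = (-0.4260, -0.9047)
n_7 = (+0.4117, -0.9113)
  (0,1): δ = 128.99°  ·
  (0,2): δ = 88.34°  ·
  (0,3): δ = 49.06°  ✓
  (0,4): δ = 5.44°  ✓
  (0,5): δ = 35.42°  ✓
  (0,6): δ = 79.25°  ·
  (0,7): δ = 128.78°  ·
  (1,2): δ = 139.35°  ·
  (1,3): δ = 100.06°  ·
  (1,4): δ = 56.45°  ✓
  (1,5): δ = 15.59°  ✓
  (1,6): δ = 28.24°  ✓
  (1,7): δ = 77.77°  ·
  (2,3): δ = 140.72°  ·
  (2,4): δ = 97.10°  ·
  (2,5): δ = 56.24°  ✓
  (2,6): δ = 12.41°  ✓
  (2,7): δ = 37.12°  ✓
  (3,4): δ = 136.38°  ·
  (3,5): δ = 95.52°  ·
  (3,6): δ = 51.69°  ✓
  (3,7): δ = 2.16°  ✓
  (4,5): δ = 139.14°  ·
  (4,6): δ = 95.31°  ·
  (4,7): δ = 45.78°  ✓
  (5,6): δ = 136.17°  ·
  (5,7): δ = 86.64°  ·
  (6,7): δ = 130.47°  ·
antipodal pairs: 12

count = 12; pairs: (0,3), (0,4), (0,5), (1,4), (1,5), (1,6), (2,5), (2,6), (2,7), (3,6), (3,7), (4,7)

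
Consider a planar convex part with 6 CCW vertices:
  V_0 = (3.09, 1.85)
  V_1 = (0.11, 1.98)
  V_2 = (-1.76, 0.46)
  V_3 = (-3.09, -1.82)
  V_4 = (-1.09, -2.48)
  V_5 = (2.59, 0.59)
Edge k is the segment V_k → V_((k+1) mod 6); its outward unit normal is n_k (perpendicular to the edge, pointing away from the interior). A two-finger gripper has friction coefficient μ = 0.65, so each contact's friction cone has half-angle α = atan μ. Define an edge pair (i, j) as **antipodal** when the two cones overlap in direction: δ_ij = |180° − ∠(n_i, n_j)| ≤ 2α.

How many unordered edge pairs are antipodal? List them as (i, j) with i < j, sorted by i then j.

α = atan 0.65 = 33.02°;  2α = 66.05°
n_0 = (+0.0436, +0.9990)
n_1 = (-0.6307, +0.7760)
n_2 = (-0.8638, +0.5039)
n_3 = (-0.3134, -0.9496)
n_4 = (+0.6406, -0.7679)
n_5 = (+0.9295, -0.3688)
  (0,1): δ = 138.40°  ·
  (0,2): δ = 117.76°  ·
  (0,3): δ = 15.76°  ✓
  (0,4): δ = 42.33°  ✓
  (0,5): δ = 70.85°  ·
  (1,2): δ = 159.36°  ·
  (1,3): δ = 57.37°  ✓
  (1,4): δ = 0.73°  ✓
  (1,5): δ = 29.25°  ✓
  (2,3): δ = 78.01°  ·
  (2,4): δ = 19.91°  ✓
  (2,5): δ = 8.61°  ✓
  (3,4): δ = 121.90°  ·
  (3,5): δ = 93.38°  ·
  (4,5): δ = 151.48°  ·
antipodal pairs: 7

count = 7; pairs: (0,3), (0,4), (1,3), (1,4), (1,5), (2,4), (2,5)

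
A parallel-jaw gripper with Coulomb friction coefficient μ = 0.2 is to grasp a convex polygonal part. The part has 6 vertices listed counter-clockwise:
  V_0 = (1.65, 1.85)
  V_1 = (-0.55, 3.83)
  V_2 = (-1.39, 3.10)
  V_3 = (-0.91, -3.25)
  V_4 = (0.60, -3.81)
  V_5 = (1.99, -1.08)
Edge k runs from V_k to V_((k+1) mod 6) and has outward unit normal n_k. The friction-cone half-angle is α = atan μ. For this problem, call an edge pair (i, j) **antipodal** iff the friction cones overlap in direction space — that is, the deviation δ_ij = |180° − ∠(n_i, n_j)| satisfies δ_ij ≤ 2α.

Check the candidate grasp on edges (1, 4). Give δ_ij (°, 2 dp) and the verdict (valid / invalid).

α = atan 0.2 = 11.31°;  2α = 22.62°
edge 1: e_1 = (-0.84, -0.73);  n_1 = (-0.6560, +0.7548)
edge 4: e_4 = (+1.39, +2.73);  n_4 = (+0.8911, -0.4537)
∠(n_1, n_4) = 157.98°
δ = |180° − 157.98°| = 22.02°
22.02° ≤ 2α = 22.62°  →  valid

δ = 22.02°, valid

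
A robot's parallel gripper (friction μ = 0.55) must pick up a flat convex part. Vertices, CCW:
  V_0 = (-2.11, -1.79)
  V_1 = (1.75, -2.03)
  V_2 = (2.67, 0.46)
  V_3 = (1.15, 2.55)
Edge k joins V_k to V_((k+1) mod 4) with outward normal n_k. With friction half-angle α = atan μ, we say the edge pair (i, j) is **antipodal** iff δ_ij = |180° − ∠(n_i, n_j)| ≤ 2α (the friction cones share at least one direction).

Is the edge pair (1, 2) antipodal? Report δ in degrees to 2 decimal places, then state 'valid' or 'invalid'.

α = atan 0.55 = 28.81°;  2α = 57.62°
edge 1: e_1 = (+0.92, +2.49);  n_1 = (+0.9380, -0.3466)
edge 2: e_2 = (-1.52, +2.09);  n_2 = (+0.8087, +0.5882)
∠(n_1, n_2) = 56.31°
δ = |180° − 56.31°| = 123.69°
123.69° > 2α = 57.62°  →  invalid

δ = 123.69°, invalid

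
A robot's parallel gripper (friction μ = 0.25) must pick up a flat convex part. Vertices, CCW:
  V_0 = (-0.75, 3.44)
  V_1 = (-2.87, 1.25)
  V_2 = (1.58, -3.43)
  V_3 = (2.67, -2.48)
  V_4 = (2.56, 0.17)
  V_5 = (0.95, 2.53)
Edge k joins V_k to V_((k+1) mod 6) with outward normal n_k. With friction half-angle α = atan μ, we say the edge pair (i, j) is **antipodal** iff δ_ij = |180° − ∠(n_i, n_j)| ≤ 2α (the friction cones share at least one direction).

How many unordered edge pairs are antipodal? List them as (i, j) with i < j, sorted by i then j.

α = atan 0.25 = 14.04°;  2α = 28.07°
n_0 = (-0.7185, +0.6955)
n_1 = (-0.7247, -0.6891)
n_2 = (+0.6570, -0.7539)
n_3 = (+0.9991, +0.0415)
n_4 = (+0.8261, +0.5636)
n_5 = (+0.4719, +0.8816)
  (0,1): δ = 92.37°  ·
  (0,2): δ = 4.86°  ✓
  (0,3): δ = 46.45°  ·
  (0,4): δ = 78.37°  ·
  (0,5): δ = 105.91°  ·
  (1,2): δ = 92.48°  ·
  (1,3): δ = 41.18°  ·
  (1,4): δ = 9.25°  ✓
  (1,5): δ = 18.28°  ✓
  (2,3): δ = 128.70°  ·
  (2,4): δ = 96.77°  ·
  (2,5): δ = 69.23°  ·
  (3,4): δ = 148.08°  ·
  (3,5): δ = 120.54°  ·
  (4,5): δ = 152.46°  ·
antipodal pairs: 3

count = 3; pairs: (0,2), (1,4), (1,5)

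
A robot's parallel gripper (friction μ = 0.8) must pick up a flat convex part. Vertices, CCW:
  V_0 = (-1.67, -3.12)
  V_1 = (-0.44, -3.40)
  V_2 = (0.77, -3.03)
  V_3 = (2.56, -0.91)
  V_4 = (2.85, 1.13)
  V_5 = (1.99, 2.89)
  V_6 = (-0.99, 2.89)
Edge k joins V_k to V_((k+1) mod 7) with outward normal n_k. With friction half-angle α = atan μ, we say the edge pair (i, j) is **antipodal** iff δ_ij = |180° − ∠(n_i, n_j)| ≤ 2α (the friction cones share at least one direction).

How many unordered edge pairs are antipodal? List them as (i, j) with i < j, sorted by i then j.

count = 8; pairs: (0,4), (0,5), (1,5), (1,6), (2,5), (2,6), (3,6), (4,6)

α = atan 0.8 = 38.66°;  2α = 77.32°
n_0 = (-0.2220, -0.9751)
n_1 = (+0.2924, -0.9563)
n_2 = (+0.7641, -0.6451)
n_3 = (+0.9900, -0.1407)
n_4 = (+0.8985, +0.4390)
n_5 = (+0.0000, +1.0000)
n_6 = (-0.9937, +0.1124)
  (0,1): δ = 150.17°  ·
  (0,2): δ = 117.35°  ·
  (0,3): δ = 85.27°  ·
  (0,4): δ = 51.13°  ✓
  (0,5): δ = 12.82°  ✓
  (0,6): δ = 96.37°  ·
  (1,2): δ = 147.18°  ·
  (1,3): δ = 115.09°  ·
  (1,4): δ = 80.96°  ·
  (1,5): δ = 17.00°  ✓
  (1,6): δ = 66.54°  ✓
  (2,3): δ = 147.92°  ·
  (2,4): δ = 113.78°  ·
  (2,5): δ = 49.82°  ✓
  (2,6): δ = 33.72°  ✓
  (3,4): δ = 145.87°  ·
  (3,5): δ = 81.91°  ·
  (3,6): δ = 1.64°  ✓
  (4,5): δ = 116.04°  ·
  (4,6): δ = 32.50°  ✓
  (5,6): δ = 96.46°  ·
antipodal pairs: 8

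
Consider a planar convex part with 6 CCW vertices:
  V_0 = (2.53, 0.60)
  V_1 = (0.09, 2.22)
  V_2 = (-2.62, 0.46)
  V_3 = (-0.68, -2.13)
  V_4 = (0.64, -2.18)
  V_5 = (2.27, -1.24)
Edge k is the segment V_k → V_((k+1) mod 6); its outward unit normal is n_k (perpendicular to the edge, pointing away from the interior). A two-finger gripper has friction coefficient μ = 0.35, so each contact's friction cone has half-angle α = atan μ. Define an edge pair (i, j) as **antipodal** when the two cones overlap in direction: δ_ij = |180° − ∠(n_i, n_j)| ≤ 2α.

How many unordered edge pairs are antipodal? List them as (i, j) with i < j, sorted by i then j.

α = atan 0.35 = 19.29°;  2α = 38.58°
n_0 = (+0.5531, +0.8331)
n_1 = (-0.5447, +0.8387)
n_2 = (-0.8004, -0.5995)
n_3 = (-0.0379, -0.9993)
n_4 = (+0.4996, -0.8663)
n_5 = (+0.9902, -0.1399)
  (0,1): δ = 113.42°  ·
  (0,2): δ = 19.58°  ✓
  (0,3): δ = 31.41°  ✓
  (0,4): δ = 63.55°  ·
  (0,5): δ = 115.54°  ·
  (1,2): δ = 86.17°  ·
  (1,3): δ = 35.17°  ✓
  (1,4): δ = 3.03°  ✓
  (1,5): δ = 48.96°  ·
  (2,3): δ = 129.00°  ·
  (2,4): δ = 96.86°  ·
  (2,5): δ = 44.88°  ·
  (3,4): δ = 147.86°  ·
  (3,5): δ = 95.87°  ·
  (4,5): δ = 128.01°  ·
antipodal pairs: 4

count = 4; pairs: (0,2), (0,3), (1,3), (1,4)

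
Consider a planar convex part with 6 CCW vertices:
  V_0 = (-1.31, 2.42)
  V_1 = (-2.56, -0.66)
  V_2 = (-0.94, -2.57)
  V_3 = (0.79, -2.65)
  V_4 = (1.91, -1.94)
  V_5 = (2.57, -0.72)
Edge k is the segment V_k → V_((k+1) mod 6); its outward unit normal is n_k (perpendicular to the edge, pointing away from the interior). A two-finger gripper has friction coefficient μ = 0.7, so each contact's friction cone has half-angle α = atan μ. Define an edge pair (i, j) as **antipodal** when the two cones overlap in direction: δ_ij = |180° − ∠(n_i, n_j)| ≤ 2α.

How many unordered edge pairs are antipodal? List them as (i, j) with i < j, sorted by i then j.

count = 5; pairs: (0,3), (0,4), (1,4), (1,5), (2,5)

α = atan 0.7 = 34.99°;  2α = 69.98°
n_0 = (-0.9266, +0.3761)
n_1 = (-0.7626, -0.6468)
n_2 = (-0.0462, -0.9989)
n_3 = (+0.5354, -0.8446)
n_4 = (+0.8795, -0.4758)
n_5 = (+0.6291, +0.7773)
  (0,1): δ = 117.61°  ·
  (0,2): δ = 70.56°  ·
  (0,3): δ = 35.54°  ✓
  (0,4): δ = 6.32°  ✓
  (0,5): δ = 73.11°  ·
  (1,2): δ = 132.95°  ·
  (1,3): δ = 97.93°  ·
  (1,4): δ = 68.72°  ✓
  (1,5): δ = 10.71°  ✓
  (2,3): δ = 144.98°  ·
  (2,4): δ = 115.77°  ·
  (2,5): δ = 36.33°  ✓
  (3,4): δ = 150.78°  ·
  (3,5): δ = 71.35°  ·
  (4,5): δ = 100.57°  ·
antipodal pairs: 5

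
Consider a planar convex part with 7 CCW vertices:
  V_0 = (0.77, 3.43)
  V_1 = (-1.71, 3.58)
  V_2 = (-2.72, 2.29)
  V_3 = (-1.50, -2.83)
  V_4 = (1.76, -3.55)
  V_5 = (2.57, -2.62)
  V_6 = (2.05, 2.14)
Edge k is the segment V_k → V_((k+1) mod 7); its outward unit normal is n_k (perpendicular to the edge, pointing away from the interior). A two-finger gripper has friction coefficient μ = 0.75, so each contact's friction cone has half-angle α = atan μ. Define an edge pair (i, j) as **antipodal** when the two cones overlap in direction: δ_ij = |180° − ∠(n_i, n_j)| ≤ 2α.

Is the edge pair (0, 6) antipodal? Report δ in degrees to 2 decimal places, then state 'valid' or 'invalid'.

δ = 138.24°, invalid

α = atan 0.75 = 36.87°;  2α = 73.74°
edge 0: e_0 = (-2.48, +0.15);  n_0 = (+0.0604, +0.9982)
edge 6: e_6 = (-1.28, +1.29);  n_6 = (+0.7099, +0.7044)
∠(n_0, n_6) = 41.76°
δ = |180° − 41.76°| = 138.24°
138.24° > 2α = 73.74°  →  invalid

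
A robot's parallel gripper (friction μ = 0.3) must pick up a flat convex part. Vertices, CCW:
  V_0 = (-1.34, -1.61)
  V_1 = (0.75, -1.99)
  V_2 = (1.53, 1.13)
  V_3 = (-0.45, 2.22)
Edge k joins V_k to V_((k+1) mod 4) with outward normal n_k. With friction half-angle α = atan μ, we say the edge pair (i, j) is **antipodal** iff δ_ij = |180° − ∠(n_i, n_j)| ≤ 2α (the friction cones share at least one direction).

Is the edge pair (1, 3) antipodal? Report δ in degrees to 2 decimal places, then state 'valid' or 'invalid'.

δ = 0.95°, valid

α = atan 0.3 = 16.70°;  2α = 33.40°
edge 1: e_1 = (+0.78, +3.12);  n_1 = (+0.9701, -0.2425)
edge 3: e_3 = (-0.89, -3.83);  n_3 = (-0.9740, +0.2263)
∠(n_1, n_3) = 179.05°
δ = |180° − 179.05°| = 0.95°
0.95° ≤ 2α = 33.40°  →  valid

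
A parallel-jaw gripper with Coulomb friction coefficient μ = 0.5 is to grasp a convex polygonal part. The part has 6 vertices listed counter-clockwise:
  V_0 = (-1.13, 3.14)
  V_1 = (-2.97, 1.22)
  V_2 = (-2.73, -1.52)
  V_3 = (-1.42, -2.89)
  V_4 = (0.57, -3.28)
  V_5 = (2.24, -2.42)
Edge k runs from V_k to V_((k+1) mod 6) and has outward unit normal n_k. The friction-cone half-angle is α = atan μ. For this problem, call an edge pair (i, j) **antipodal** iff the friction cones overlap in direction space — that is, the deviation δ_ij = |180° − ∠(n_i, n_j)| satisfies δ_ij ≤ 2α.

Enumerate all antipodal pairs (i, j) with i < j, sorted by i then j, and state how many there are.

α = atan 0.5 = 26.57°;  2α = 53.13°
n_0 = (-0.7220, +0.6919)
n_1 = (-0.9962, -0.0873)
n_2 = (-0.7228, -0.6911)
n_3 = (-0.1923, -0.9813)
n_4 = (+0.4578, -0.8890)
n_5 = (+0.8552, +0.5183)
  (0,1): δ = 131.21°  ·
  (0,2): δ = 92.50°  ·
  (0,3): δ = 57.31°  ·
  (0,4): δ = 18.97°  ✓
  (0,5): δ = 75.00°  ·
  (1,2): δ = 141.29°  ·
  (1,3): δ = 106.09°  ·
  (1,4): δ = 67.76°  ·
  (1,5): δ = 26.21°  ✓
  (2,3): δ = 144.81°  ·
  (2,4): δ = 106.47°  ·
  (2,5): δ = 12.50°  ✓
  (3,4): δ = 141.66°  ·
  (3,5): δ = 47.69°  ✓
  (4,5): δ = 86.03°  ·
antipodal pairs: 4

count = 4; pairs: (0,4), (1,5), (2,5), (3,5)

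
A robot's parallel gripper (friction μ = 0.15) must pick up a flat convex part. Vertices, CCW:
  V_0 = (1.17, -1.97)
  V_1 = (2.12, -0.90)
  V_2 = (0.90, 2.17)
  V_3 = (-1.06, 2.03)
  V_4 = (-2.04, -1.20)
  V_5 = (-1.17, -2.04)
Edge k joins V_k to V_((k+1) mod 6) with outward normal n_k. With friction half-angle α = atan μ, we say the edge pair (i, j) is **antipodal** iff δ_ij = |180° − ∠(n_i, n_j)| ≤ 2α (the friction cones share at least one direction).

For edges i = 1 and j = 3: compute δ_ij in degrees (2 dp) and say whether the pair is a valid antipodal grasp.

α = atan 0.15 = 8.53°;  2α = 17.06°
edge 1: e_1 = (-1.22, +3.07);  n_1 = (+0.9293, +0.3693)
edge 3: e_3 = (-0.98, -3.23);  n_3 = (-0.9569, +0.2903)
∠(n_1, n_3) = 141.45°
δ = |180° − 141.45°| = 38.55°
38.55° > 2α = 17.06°  →  invalid

δ = 38.55°, invalid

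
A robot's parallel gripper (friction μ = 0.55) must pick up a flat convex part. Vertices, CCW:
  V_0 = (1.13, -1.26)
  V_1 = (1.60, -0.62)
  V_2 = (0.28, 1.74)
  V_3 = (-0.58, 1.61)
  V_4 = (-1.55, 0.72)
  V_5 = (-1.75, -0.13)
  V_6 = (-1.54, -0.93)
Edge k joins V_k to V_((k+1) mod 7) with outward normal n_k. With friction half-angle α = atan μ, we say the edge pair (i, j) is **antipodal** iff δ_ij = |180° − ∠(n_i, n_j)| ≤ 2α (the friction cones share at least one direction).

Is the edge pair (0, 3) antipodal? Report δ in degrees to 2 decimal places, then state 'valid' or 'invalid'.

α = atan 0.55 = 28.81°;  2α = 57.62°
edge 0: e_0 = (+0.47, +0.64);  n_0 = (+0.8060, -0.5919)
edge 3: e_3 = (-0.97, -0.89);  n_3 = (-0.6761, +0.7368)
∠(n_0, n_3) = 168.83°
δ = |180° − 168.83°| = 11.17°
11.17° ≤ 2α = 57.62°  →  valid

δ = 11.17°, valid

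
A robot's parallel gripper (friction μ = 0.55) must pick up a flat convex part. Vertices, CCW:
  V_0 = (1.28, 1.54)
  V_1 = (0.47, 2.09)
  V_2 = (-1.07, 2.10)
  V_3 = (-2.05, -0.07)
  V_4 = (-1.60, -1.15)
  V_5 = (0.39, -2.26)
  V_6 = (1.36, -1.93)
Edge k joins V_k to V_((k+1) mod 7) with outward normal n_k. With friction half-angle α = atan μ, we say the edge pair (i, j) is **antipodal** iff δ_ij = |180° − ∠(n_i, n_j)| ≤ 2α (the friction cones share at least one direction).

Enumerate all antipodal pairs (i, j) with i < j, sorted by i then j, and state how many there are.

α = atan 0.55 = 28.81°;  2α = 57.62°
n_0 = (+0.5618, +0.8273)
n_1 = (+0.0065, +1.0000)
n_2 = (-0.9114, +0.4116)
n_3 = (-0.9231, -0.3846)
n_4 = (-0.4871, -0.8733)
n_5 = (+0.3221, -0.9467)
n_6 = (+0.9997, +0.0230)
  (0,1): δ = 146.20°  ·
  (0,2): δ = 80.13°  ·
  (0,3): δ = 33.20°  ✓
  (0,4): δ = 5.02°  ✓
  (0,5): δ = 52.97°  ✓
  (0,6): δ = 125.50°  ·
  (1,2): δ = 113.93°  ·
  (1,3): δ = 67.01°  ·
  (1,4): δ = 28.78°  ✓
  (1,5): δ = 19.16°  ✓
  (1,6): δ = 91.69°  ·
  (2,3): δ = 133.08°  ·
  (2,4): δ = 94.85°  ·
  (2,5): δ = 46.91°  ✓
  (2,6): δ = 25.63°  ✓
  (3,4): δ = 141.77°  ·
  (3,5): δ = 93.83°  ·
  (3,6): δ = 21.30°  ✓
  (4,5): δ = 132.06°  ·
  (4,6): δ = 59.53°  ·
  (5,6): δ = 107.47°  ·
antipodal pairs: 8

count = 8; pairs: (0,3), (0,4), (0,5), (1,4), (1,5), (2,5), (2,6), (3,6)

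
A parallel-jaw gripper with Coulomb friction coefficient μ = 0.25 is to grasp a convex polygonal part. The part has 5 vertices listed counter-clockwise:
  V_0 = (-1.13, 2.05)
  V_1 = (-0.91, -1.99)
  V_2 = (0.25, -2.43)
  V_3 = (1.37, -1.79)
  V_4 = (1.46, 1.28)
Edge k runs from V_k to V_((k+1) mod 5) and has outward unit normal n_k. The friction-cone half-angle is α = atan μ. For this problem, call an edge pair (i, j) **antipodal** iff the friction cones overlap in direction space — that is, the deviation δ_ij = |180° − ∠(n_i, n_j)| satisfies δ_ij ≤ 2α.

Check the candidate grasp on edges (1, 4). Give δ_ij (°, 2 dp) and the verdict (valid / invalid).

α = atan 0.25 = 14.04°;  2α = 28.07°
edge 1: e_1 = (+1.16, -0.44);  n_1 = (-0.3547, -0.9350)
edge 4: e_4 = (-2.59, +0.77);  n_4 = (+0.2850, +0.9585)
∠(n_1, n_4) = 175.78°
δ = |180° − 175.78°| = 4.22°
4.22° ≤ 2α = 28.07°  →  valid

δ = 4.22°, valid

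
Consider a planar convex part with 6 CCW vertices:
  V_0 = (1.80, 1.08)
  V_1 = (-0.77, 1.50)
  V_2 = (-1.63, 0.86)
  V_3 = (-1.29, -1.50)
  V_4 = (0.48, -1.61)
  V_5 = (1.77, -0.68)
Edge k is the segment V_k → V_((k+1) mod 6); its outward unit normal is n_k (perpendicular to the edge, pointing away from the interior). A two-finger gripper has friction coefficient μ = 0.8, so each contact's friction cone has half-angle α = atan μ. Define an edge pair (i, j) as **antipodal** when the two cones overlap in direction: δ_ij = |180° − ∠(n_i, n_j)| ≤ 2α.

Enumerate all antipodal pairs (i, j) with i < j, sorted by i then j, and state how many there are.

α = atan 0.8 = 38.66°;  2α = 77.32°
n_0 = (+0.1613, +0.9869)
n_1 = (-0.5970, +0.8022)
n_2 = (-0.9898, -0.1426)
n_3 = (-0.0620, -0.9981)
n_4 = (+0.5848, -0.8112)
n_5 = (+0.9999, -0.0170)
  (0,1): δ = 134.06°  ·
  (0,2): δ = 72.52°  ✓
  (0,3): δ = 5.73°  ✓
  (0,4): δ = 45.07°  ✓
  (0,5): δ = 98.30°  ·
  (1,2): δ = 118.46°  ·
  (1,3): δ = 40.21°  ✓
  (1,4): δ = 0.87°  ✓
  (1,5): δ = 52.37°  ✓
  (2,3): δ = 101.75°  ·
  (2,4): δ = 62.41°  ✓
  (2,5): δ = 9.17°  ✓
  (3,4): δ = 140.65°  ·
  (3,5): δ = 87.42°  ·
  (4,5): δ = 126.77°  ·
antipodal pairs: 8

count = 8; pairs: (0,2), (0,3), (0,4), (1,3), (1,4), (1,5), (2,4), (2,5)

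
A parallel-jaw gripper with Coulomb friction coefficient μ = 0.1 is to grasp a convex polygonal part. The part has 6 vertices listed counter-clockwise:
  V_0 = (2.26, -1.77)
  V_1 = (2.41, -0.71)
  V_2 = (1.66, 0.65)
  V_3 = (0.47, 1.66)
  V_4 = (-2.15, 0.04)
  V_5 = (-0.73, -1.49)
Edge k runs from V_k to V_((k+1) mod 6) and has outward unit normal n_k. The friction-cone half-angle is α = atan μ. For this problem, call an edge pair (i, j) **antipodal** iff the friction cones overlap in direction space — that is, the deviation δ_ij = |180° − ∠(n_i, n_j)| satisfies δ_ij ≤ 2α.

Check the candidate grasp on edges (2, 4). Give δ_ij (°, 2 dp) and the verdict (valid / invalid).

α = atan 0.1 = 5.71°;  2α = 11.42°
edge 2: e_2 = (-1.19, +1.01);  n_2 = (+0.6471, +0.7624)
edge 4: e_4 = (+1.42, -1.53);  n_4 = (-0.7330, -0.6803)
∠(n_2, n_4) = 173.19°
δ = |180° − 173.19°| = 6.81°
6.81° ≤ 2α = 11.42°  →  valid

δ = 6.81°, valid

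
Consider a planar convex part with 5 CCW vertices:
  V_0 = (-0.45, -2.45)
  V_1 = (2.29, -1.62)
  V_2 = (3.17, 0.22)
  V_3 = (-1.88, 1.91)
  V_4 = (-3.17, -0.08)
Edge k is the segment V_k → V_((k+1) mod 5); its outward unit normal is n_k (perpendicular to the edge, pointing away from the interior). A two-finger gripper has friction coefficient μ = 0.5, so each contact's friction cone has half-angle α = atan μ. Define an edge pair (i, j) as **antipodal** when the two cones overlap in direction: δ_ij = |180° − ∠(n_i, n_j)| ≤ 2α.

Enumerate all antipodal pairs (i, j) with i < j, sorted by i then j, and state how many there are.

α = atan 0.5 = 26.57°;  2α = 53.13°
n_0 = (+0.2899, -0.9571)
n_1 = (+0.9021, -0.4315)
n_2 = (+0.3174, +0.9483)
n_3 = (-0.8391, +0.5440)
n_4 = (-0.6569, -0.7539)
  (0,1): δ = 132.41°  ·
  (0,2): δ = 35.36°  ✓
  (0,3): δ = 40.19°  ✓
  (0,4): δ = 122.08°  ·
  (1,2): δ = 82.94°  ·
  (1,3): δ = 7.39°  ✓
  (1,4): δ = 74.49°  ·
  (2,3): δ = 104.45°  ·
  (2,4): δ = 22.56°  ✓
  (3,4): δ = 98.11°  ·
antipodal pairs: 4

count = 4; pairs: (0,2), (0,3), (1,3), (2,4)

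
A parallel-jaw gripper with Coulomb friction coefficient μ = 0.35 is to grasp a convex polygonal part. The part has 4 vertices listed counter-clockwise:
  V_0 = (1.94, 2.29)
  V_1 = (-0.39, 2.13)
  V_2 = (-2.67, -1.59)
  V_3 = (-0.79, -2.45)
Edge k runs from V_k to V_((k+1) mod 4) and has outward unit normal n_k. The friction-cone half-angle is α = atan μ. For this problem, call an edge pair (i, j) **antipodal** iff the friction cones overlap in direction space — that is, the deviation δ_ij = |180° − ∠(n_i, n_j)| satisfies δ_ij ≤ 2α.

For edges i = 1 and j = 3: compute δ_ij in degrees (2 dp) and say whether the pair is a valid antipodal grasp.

α = atan 0.35 = 19.29°;  2α = 38.58°
edge 1: e_1 = (-2.28, -3.72);  n_1 = (-0.8526, +0.5226)
edge 3: e_3 = (+2.73, +4.74);  n_3 = (+0.8666, -0.4991)
∠(n_1, n_3) = 178.44°
δ = |180° − 178.44°| = 1.56°
1.56° ≤ 2α = 38.58°  →  valid

δ = 1.56°, valid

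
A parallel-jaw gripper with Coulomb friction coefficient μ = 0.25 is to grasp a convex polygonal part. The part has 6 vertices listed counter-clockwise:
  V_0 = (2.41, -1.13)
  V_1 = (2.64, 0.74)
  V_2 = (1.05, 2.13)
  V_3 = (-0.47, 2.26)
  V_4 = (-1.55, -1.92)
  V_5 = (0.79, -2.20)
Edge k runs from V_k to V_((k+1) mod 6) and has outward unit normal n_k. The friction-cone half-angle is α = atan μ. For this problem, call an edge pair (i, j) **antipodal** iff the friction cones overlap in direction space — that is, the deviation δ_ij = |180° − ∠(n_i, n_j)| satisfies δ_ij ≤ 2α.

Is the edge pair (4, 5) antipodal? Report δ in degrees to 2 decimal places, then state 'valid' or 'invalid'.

α = atan 0.25 = 14.04°;  2α = 28.07°
edge 4: e_4 = (+2.34, -0.28);  n_4 = (-0.1188, -0.9929)
edge 5: e_5 = (+1.62, +1.07);  n_5 = (+0.5511, -0.8344)
∠(n_4, n_5) = 40.27°
δ = |180° − 40.27°| = 139.73°
139.73° > 2α = 28.07°  →  invalid

δ = 139.73°, invalid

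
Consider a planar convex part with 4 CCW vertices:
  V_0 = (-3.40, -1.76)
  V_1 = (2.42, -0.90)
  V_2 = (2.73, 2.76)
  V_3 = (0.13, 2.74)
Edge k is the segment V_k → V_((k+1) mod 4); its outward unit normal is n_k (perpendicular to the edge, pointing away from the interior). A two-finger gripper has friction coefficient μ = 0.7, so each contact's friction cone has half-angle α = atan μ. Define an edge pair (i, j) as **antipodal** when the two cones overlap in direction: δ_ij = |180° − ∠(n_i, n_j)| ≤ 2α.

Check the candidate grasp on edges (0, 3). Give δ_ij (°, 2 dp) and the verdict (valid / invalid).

δ = 43.48°, valid

α = atan 0.7 = 34.99°;  2α = 69.98°
edge 0: e_0 = (+5.82, +0.86);  n_0 = (+0.1462, -0.9893)
edge 3: e_3 = (-3.53, -4.50);  n_3 = (-0.7868, +0.6172)
∠(n_0, n_3) = 136.52°
δ = |180° − 136.52°| = 43.48°
43.48° ≤ 2α = 69.98°  →  valid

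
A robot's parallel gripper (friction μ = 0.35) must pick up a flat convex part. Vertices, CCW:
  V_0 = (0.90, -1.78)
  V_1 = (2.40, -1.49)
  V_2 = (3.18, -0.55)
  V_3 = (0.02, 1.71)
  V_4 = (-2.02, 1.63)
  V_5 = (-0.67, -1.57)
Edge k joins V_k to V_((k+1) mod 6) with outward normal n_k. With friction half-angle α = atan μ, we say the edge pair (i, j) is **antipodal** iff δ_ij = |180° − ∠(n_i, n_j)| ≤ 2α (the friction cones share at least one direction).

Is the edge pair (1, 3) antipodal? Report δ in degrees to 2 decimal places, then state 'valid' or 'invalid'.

δ = 48.07°, invalid

α = atan 0.35 = 19.29°;  2α = 38.58°
edge 1: e_1 = (+0.78, +0.94);  n_1 = (+0.7696, -0.6386)
edge 3: e_3 = (-2.04, -0.08);  n_3 = (-0.0392, +0.9992)
∠(n_1, n_3) = 131.93°
δ = |180° − 131.93°| = 48.07°
48.07° > 2α = 38.58°  →  invalid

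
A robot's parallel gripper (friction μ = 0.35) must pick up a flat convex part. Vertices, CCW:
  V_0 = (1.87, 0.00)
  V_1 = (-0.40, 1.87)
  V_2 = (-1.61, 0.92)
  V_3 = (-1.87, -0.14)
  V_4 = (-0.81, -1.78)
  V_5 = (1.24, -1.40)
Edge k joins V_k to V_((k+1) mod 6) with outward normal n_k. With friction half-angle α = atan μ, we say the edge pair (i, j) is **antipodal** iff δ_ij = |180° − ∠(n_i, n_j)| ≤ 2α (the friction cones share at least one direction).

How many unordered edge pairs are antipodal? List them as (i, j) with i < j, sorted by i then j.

α = atan 0.35 = 19.29°;  2α = 38.58°
n_0 = (+0.6358, +0.7718)
n_1 = (-0.6175, +0.7865)
n_2 = (-0.9712, +0.2382)
n_3 = (-0.8398, -0.5428)
n_4 = (+0.1823, -0.9833)
n_5 = (+0.9119, -0.4104)
  (0,1): δ = 102.38°  ·
  (0,2): δ = 64.30°  ·
  (0,3): δ = 17.64°  ✓
  (0,4): δ = 49.98°  ·
  (0,5): δ = 105.25°  ·
  (1,2): δ = 141.92°  ·
  (1,3): δ = 95.26°  ·
  (1,4): δ = 27.63°  ✓
  (1,5): δ = 27.64°  ✓
  (2,3): δ = 133.34°  ·
  (2,4): δ = 65.72°  ·
  (2,5): δ = 10.45°  ✓
  (3,4): δ = 112.37°  ·
  (3,5): δ = 57.10°  ·
  (4,5): δ = 124.73°  ·
antipodal pairs: 4

count = 4; pairs: (0,3), (1,4), (1,5), (2,5)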